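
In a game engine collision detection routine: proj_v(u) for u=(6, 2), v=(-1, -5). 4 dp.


u.v = -16, |v| = sqrt(26) = 5.099
Scalar projection = u.v / |v| = -16 / sqrt(26) = -3.1379

-3.1379


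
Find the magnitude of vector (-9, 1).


|u| = sqrt((-9)^2 + 1^2) = sqrt(82) = 9.0554

9.0554


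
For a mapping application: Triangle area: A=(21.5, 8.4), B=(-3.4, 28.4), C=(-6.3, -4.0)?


Area = |x_A(y_B-y_C) + x_B(y_C-y_A) + x_C(y_A-y_B)|/2
= |696.6 + 42.16 + 126|/2
= 864.76/2 = 432.38

432.38


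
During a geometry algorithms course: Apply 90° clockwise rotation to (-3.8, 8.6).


90° CW: (x,y) -> (y, -x)
(-3.8,8.6) -> (8.6, 3.8)

(8.6, 3.8)


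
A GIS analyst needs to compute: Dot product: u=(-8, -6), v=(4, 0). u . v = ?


u . v = u_x*v_x + u_y*v_y = (-8)*4 + (-6)*0
= (-32) + 0 = -32

-32


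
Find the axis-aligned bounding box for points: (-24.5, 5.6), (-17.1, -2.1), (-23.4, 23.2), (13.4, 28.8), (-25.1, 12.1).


x range: [-25.1, 13.4]
y range: [-2.1, 28.8]
Bounding box: (-25.1,-2.1) to (13.4,28.8)

(-25.1,-2.1) to (13.4,28.8)


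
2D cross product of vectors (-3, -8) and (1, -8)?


u x v = u_x*v_y - u_y*v_x = (-3)*(-8) - (-8)*1
= 24 - (-8) = 32

32


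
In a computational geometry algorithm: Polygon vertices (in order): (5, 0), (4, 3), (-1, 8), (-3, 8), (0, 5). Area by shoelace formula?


Shoelace sum: (5*3 - 4*0) + (4*8 - (-1)*3) + ((-1)*8 - (-3)*8) + ((-3)*5 - 0*8) + (0*0 - 5*5)
= 26
Area = |26|/2 = 13

13


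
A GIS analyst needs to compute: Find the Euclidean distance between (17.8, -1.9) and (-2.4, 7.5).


dx=-20.2, dy=9.4
d^2 = (-20.2)^2 + 9.4^2 = 496.4
d = sqrt(496.4) = 22.28

22.28


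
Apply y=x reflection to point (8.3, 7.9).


Reflection over y=x: (x,y) -> (y,x)
(8.3, 7.9) -> (7.9, 8.3)

(7.9, 8.3)


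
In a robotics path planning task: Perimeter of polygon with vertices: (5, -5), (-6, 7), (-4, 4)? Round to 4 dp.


Sides: (5, -5)->(-6, 7): sqrt(265) = 16.278821, (-6, 7)->(-4, 4): sqrt(13) = 3.605551, (-4, 4)->(5, -5): sqrt(162) = 12.727922
Sum = 32.612294
Perimeter = 32.6123

32.6123


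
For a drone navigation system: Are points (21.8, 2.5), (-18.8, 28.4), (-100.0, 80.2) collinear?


Cross product: ((-18.8)-21.8)*(80.2-2.5) - (28.4-2.5)*((-100)-21.8)
= 0

Yes, collinear


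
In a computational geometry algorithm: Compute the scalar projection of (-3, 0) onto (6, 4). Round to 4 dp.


u.v = -18, |v| = sqrt(52) = 7.2111
Scalar projection = u.v / |v| = -18 / sqrt(52) = -2.4962

-2.4962


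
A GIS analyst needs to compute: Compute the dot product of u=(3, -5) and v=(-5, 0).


u . v = u_x*v_x + u_y*v_y = 3*(-5) + (-5)*0
= (-15) + 0 = -15

-15


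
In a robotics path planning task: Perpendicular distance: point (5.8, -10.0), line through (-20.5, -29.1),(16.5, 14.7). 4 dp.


|cross product| = 445.24
|line direction| = sqrt(3287.44) = 57.3362
Distance = 445.24/sqrt(3287.44) = 7.7654

7.7654


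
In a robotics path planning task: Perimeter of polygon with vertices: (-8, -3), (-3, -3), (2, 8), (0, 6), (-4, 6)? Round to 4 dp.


Sides: (-8, -3)->(-3, -3): sqrt(25) = 5, (-3, -3)->(2, 8): sqrt(146) = 12.083046, (2, 8)->(0, 6): sqrt(8) = 2.828427, (0, 6)->(-4, 6): sqrt(16) = 4, (-4, 6)->(-8, -3): sqrt(97) = 9.848858
Sum = 33.760331
Perimeter = 33.7603

33.7603


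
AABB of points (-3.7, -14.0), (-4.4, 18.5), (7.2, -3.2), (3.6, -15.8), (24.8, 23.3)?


x range: [-4.4, 24.8]
y range: [-15.8, 23.3]
Bounding box: (-4.4,-15.8) to (24.8,23.3)

(-4.4,-15.8) to (24.8,23.3)


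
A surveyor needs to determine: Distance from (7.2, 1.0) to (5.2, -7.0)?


dx=-2, dy=-8
d^2 = (-2)^2 + (-8)^2 = 68
d = sqrt(68) = 8.2462

8.2462


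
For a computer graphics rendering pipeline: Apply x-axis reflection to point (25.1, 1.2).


Reflection over x-axis: (x,y) -> (x,-y)
(25.1, 1.2) -> (25.1, -1.2)

(25.1, -1.2)


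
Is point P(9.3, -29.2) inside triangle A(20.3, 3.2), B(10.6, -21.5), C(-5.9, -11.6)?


Cross products: AB x AP = 42.58, BC x BP = 139.92, CA x CP = -686.08
All same sign? no

No, outside


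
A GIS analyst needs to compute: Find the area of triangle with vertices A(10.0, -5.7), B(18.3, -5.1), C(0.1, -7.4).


Area = |x_A(y_B-y_C) + x_B(y_C-y_A) + x_C(y_A-y_B)|/2
= |23 + (-31.11) + (-0.06)|/2
= 8.17/2 = 4.085

4.085


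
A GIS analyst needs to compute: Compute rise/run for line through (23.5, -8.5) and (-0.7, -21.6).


slope = (y2-y1)/(x2-x1) = ((-21.6)-(-8.5))/((-0.7)-23.5) = (-13.1)/(-24.2) = 0.5413

0.5413


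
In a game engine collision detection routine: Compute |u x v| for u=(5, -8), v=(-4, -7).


|u x v| = |5*(-7) - (-8)*(-4)|
= |(-35) - 32| = 67

67


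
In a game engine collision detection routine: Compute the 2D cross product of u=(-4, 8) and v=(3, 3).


u x v = u_x*v_y - u_y*v_x = (-4)*3 - 8*3
= (-12) - 24 = -36

-36


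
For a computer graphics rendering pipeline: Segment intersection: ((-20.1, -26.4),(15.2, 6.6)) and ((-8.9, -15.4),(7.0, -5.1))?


Cross products: d1=-59.54, d2=101.57, d3=18.7, d4=-142.41
d1*d2 < 0 and d3*d4 < 0? yes

Yes, they intersect


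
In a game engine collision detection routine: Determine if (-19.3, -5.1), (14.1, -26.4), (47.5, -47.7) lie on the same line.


Cross product: (14.1-(-19.3))*((-47.7)-(-5.1)) - ((-26.4)-(-5.1))*(47.5-(-19.3))
= 0

Yes, collinear


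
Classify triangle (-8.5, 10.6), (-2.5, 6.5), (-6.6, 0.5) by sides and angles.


Side lengths squared: AB^2=52.81, BC^2=52.81, CA^2=105.62
Sorted: [52.81, 52.81, 105.62]
By sides: Isosceles, By angles: Right

Isosceles, Right


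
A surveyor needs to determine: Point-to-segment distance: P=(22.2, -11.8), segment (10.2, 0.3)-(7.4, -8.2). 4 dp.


Project P onto AB: t = 0.8647 (clamped to [0,1])
Closest point on segment: (7.779, -7.0495)
Distance: 15.1833

15.1833


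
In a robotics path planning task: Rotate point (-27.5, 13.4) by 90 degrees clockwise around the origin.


90° CW: (x,y) -> (y, -x)
(-27.5,13.4) -> (13.4, 27.5)

(13.4, 27.5)


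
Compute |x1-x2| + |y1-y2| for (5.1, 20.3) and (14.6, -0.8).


|5.1-14.6| + |20.3-(-0.8)| = 9.5 + 21.1 = 30.6

30.6


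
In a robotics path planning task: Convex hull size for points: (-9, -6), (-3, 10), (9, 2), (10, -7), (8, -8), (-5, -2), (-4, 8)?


Convex hull vertices (CCW): (-9, -6), (8, -8), (10, -7), (9, 2), (-3, 10), (-4, 8)
Count = 6

6


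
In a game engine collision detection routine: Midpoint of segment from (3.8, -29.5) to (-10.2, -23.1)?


M = ((3.8+(-10.2))/2, ((-29.5)+(-23.1))/2)
= (-3.2, -26.3)

(-3.2, -26.3)


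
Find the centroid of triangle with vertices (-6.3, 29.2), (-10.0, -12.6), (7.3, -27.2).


Centroid = ((x_A+x_B+x_C)/3, (y_A+y_B+y_C)/3)
= (((-6.3)+(-10)+7.3)/3, (29.2+(-12.6)+(-27.2))/3)
= (-3, -3.5333)

(-3, -3.5333)


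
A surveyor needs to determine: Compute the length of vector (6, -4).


|u| = sqrt(6^2 + (-4)^2) = sqrt(52) = 7.2111

7.2111


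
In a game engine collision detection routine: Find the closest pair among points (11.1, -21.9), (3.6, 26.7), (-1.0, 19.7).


d(P0,P1) = 49.1753, d(P0,P2) = 43.324, d(P1,P2) = 8.3762
Closest: P1 and P2

Closest pair: (3.6, 26.7) and (-1.0, 19.7), distance = 8.3762


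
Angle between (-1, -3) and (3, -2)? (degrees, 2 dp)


u.v = 3, |u| = sqrt(10) = 3.1623, |v| = sqrt(13) = 3.6056
cos(theta) = u.v/(|u||v|) = 3/sqrt(130) = 0.263117
theta = acos(0.263117) = 74.74 degrees

74.74 degrees


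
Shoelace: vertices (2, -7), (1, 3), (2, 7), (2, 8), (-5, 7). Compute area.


Shoelace sum: (2*3 - 1*(-7)) + (1*7 - 2*3) + (2*8 - 2*7) + (2*7 - (-5)*8) + ((-5)*(-7) - 2*7)
= 91
Area = |91|/2 = 45.5

45.5


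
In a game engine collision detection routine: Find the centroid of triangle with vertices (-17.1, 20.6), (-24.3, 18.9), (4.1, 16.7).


Centroid = ((x_A+x_B+x_C)/3, (y_A+y_B+y_C)/3)
= (((-17.1)+(-24.3)+4.1)/3, (20.6+18.9+16.7)/3)
= (-12.4333, 18.7333)

(-12.4333, 18.7333)


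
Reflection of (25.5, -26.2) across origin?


Reflection over origin: (x,y) -> (-x,-y)
(25.5, -26.2) -> (-25.5, 26.2)

(-25.5, 26.2)


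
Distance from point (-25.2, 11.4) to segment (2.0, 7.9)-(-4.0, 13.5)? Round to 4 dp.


Project P onto AB: t = 1 (clamped to [0,1])
Closest point on segment: (-4, 13.5)
Distance: 21.3038

21.3038


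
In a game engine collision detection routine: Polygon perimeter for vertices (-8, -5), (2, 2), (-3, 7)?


Sides: (-8, -5)->(2, 2): sqrt(149) = 12.206556, (2, 2)->(-3, 7): sqrt(50) = 7.071068, (-3, 7)->(-8, -5): sqrt(169) = 13
Sum = 32.277624
Perimeter = 32.2776

32.2776


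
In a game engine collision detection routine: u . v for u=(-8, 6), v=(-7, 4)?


u . v = u_x*v_x + u_y*v_y = (-8)*(-7) + 6*4
= 56 + 24 = 80

80


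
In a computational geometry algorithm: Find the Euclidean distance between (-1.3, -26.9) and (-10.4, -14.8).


dx=-9.1, dy=12.1
d^2 = (-9.1)^2 + 12.1^2 = 229.22
d = sqrt(229.22) = 15.14

15.14


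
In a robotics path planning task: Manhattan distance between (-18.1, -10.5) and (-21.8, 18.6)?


|(-18.1)-(-21.8)| + |(-10.5)-18.6| = 3.7 + 29.1 = 32.8

32.8


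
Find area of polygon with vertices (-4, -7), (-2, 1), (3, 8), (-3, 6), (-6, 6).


Shoelace sum: ((-4)*1 - (-2)*(-7)) + ((-2)*8 - 3*1) + (3*6 - (-3)*8) + ((-3)*6 - (-6)*6) + ((-6)*(-7) - (-4)*6)
= 89
Area = |89|/2 = 44.5

44.5


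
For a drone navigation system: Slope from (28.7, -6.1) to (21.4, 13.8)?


slope = (y2-y1)/(x2-x1) = (13.8-(-6.1))/(21.4-28.7) = 19.9/(-7.3) = -2.726

-2.726


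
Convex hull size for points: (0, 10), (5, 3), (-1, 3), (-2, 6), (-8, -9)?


Convex hull vertices (CCW): (-8, -9), (5, 3), (0, 10), (-2, 6)
Count = 4

4


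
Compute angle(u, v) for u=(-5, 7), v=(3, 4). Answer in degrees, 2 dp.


u.v = 13, |u| = sqrt(74) = 8.6023, |v| = sqrt(25) = 5
cos(theta) = u.v/(|u||v|) = 13/sqrt(1850) = 0.302244
theta = acos(0.302244) = 72.41 degrees

72.41 degrees


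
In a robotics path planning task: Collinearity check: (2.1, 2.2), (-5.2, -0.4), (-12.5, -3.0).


Cross product: ((-5.2)-2.1)*((-3)-2.2) - ((-0.4)-2.2)*((-12.5)-2.1)
= 0

Yes, collinear


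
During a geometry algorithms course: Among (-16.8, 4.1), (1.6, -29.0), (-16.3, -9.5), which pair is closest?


d(P0,P1) = 37.8704, d(P0,P2) = 13.6092, d(P1,P2) = 26.47
Closest: P0 and P2

Closest pair: (-16.8, 4.1) and (-16.3, -9.5), distance = 13.6092


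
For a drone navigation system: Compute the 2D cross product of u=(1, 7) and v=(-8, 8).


u x v = u_x*v_y - u_y*v_x = 1*8 - 7*(-8)
= 8 - (-56) = 64

64


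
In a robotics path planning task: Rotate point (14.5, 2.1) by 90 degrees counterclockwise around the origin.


90° CCW: (x,y) -> (-y, x)
(14.5,2.1) -> (-2.1, 14.5)

(-2.1, 14.5)


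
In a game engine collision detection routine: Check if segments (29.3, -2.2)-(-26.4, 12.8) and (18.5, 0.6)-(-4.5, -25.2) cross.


Cross products: d1=343.04, d2=-1439.02, d3=6.04, d4=1788.1
d1*d2 < 0 and d3*d4 < 0? no

No, they don't intersect


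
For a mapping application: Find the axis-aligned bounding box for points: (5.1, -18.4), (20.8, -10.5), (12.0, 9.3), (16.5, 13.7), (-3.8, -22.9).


x range: [-3.8, 20.8]
y range: [-22.9, 13.7]
Bounding box: (-3.8,-22.9) to (20.8,13.7)

(-3.8,-22.9) to (20.8,13.7)


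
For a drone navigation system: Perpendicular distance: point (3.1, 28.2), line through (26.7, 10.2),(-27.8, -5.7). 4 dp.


|cross product| = 1356.24
|line direction| = sqrt(3223.06) = 56.772
Distance = 1356.24/sqrt(3223.06) = 23.8892

23.8892


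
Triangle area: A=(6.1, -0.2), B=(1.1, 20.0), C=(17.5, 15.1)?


Area = |x_A(y_B-y_C) + x_B(y_C-y_A) + x_C(y_A-y_B)|/2
= |29.89 + 16.83 + (-353.5)|/2
= 306.78/2 = 153.39

153.39


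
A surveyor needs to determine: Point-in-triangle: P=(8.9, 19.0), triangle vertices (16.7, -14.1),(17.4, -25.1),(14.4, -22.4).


Cross products: AB x AP = -62.63, BC x BP = -109.35, CA x CP = 140.87
All same sign? no

No, outside


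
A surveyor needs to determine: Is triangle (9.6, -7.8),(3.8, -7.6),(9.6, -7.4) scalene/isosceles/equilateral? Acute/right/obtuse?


Side lengths squared: AB^2=33.68, BC^2=33.68, CA^2=0.16
Sorted: [0.16, 33.68, 33.68]
By sides: Isosceles, By angles: Acute

Isosceles, Acute


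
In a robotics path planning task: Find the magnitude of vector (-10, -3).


|u| = sqrt((-10)^2 + (-3)^2) = sqrt(109) = 10.4403

10.4403


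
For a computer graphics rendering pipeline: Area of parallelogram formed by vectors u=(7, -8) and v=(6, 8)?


|u x v| = |7*8 - (-8)*6|
= |56 - (-48)| = 104

104


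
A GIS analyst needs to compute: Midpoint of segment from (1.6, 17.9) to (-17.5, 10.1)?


M = ((1.6+(-17.5))/2, (17.9+10.1)/2)
= (-7.95, 14)

(-7.95, 14)


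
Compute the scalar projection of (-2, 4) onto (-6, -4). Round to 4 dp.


u.v = -4, |v| = sqrt(52) = 7.2111
Scalar projection = u.v / |v| = -4 / sqrt(52) = -0.5547

-0.5547


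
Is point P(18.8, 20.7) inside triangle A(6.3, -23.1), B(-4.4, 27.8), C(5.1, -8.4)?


Cross products: AB x AP = -1104.91, BC x BP = 772.39, CA x CP = 236.31
All same sign? no

No, outside


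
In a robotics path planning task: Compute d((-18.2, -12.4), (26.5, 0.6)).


dx=44.7, dy=13
d^2 = 44.7^2 + 13^2 = 2167.09
d = sqrt(2167.09) = 46.552

46.552


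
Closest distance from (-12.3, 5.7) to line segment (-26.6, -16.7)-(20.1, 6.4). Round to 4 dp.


Project P onto AB: t = 0.4366 (clamped to [0,1])
Closest point on segment: (-6.2091, -6.6137)
Distance: 13.7378

13.7378


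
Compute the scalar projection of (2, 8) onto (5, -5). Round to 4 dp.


u.v = -30, |v| = sqrt(50) = 7.0711
Scalar projection = u.v / |v| = -30 / sqrt(50) = -4.2426

-4.2426


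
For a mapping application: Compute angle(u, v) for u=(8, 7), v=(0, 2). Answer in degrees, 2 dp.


u.v = 14, |u| = sqrt(113) = 10.6301, |v| = sqrt(4) = 2
cos(theta) = u.v/(|u||v|) = 14/sqrt(452) = 0.658505
theta = acos(0.658505) = 48.81 degrees

48.81 degrees


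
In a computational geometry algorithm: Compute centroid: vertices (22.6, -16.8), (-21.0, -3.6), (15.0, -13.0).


Centroid = ((x_A+x_B+x_C)/3, (y_A+y_B+y_C)/3)
= ((22.6+(-21)+15)/3, ((-16.8)+(-3.6)+(-13))/3)
= (5.5333, -11.1333)

(5.5333, -11.1333)


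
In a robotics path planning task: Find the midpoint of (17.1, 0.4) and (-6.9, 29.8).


M = ((17.1+(-6.9))/2, (0.4+29.8)/2)
= (5.1, 15.1)

(5.1, 15.1)


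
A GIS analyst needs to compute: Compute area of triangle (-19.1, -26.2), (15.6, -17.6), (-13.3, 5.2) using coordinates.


Area = |x_A(y_B-y_C) + x_B(y_C-y_A) + x_C(y_A-y_B)|/2
= |435.48 + 489.84 + 114.38|/2
= 1039.7/2 = 519.85

519.85


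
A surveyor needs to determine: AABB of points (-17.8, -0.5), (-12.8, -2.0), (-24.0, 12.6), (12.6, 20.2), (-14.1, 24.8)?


x range: [-24, 12.6]
y range: [-2, 24.8]
Bounding box: (-24,-2) to (12.6,24.8)

(-24,-2) to (12.6,24.8)


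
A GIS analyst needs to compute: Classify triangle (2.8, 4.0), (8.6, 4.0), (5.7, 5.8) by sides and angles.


Side lengths squared: AB^2=33.64, BC^2=11.65, CA^2=11.65
Sorted: [11.65, 11.65, 33.64]
By sides: Isosceles, By angles: Obtuse

Isosceles, Obtuse


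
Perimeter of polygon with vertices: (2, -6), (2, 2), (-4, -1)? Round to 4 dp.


Sides: (2, -6)->(2, 2): sqrt(64) = 8, (2, 2)->(-4, -1): sqrt(45) = 6.708204, (-4, -1)->(2, -6): sqrt(61) = 7.81025
Sum = 22.518454
Perimeter = 22.5185

22.5185


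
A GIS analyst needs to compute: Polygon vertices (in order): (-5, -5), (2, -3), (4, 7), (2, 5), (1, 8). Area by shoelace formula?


Shoelace sum: ((-5)*(-3) - 2*(-5)) + (2*7 - 4*(-3)) + (4*5 - 2*7) + (2*8 - 1*5) + (1*(-5) - (-5)*8)
= 103
Area = |103|/2 = 51.5

51.5


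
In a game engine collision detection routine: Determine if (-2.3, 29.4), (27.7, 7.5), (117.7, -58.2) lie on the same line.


Cross product: (27.7-(-2.3))*((-58.2)-29.4) - (7.5-29.4)*(117.7-(-2.3))
= 0

Yes, collinear


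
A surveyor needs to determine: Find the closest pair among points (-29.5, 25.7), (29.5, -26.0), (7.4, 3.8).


d(P0,P1) = 78.4467, d(P0,P2) = 42.9094, d(P1,P2) = 37.1005
Closest: P1 and P2

Closest pair: (29.5, -26.0) and (7.4, 3.8), distance = 37.1005


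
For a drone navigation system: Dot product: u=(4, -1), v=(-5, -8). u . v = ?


u . v = u_x*v_x + u_y*v_y = 4*(-5) + (-1)*(-8)
= (-20) + 8 = -12

-12


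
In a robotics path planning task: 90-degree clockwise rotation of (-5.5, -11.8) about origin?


90° CW: (x,y) -> (y, -x)
(-5.5,-11.8) -> (-11.8, 5.5)

(-11.8, 5.5)


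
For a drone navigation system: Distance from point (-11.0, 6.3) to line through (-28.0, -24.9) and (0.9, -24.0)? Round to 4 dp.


|cross product| = 886.38
|line direction| = sqrt(836.02) = 28.914
Distance = 886.38/sqrt(836.02) = 30.6557

30.6557


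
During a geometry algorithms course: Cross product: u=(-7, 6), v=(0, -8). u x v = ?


u x v = u_x*v_y - u_y*v_x = (-7)*(-8) - 6*0
= 56 - 0 = 56

56


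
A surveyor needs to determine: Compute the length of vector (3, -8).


|u| = sqrt(3^2 + (-8)^2) = sqrt(73) = 8.544

8.544


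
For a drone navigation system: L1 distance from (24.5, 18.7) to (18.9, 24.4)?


|24.5-18.9| + |18.7-24.4| = 5.6 + 5.7 = 11.3

11.3


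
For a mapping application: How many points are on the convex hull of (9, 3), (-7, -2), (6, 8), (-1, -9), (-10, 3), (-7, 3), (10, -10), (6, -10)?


Convex hull vertices (CCW): (-10, 3), (-7, -2), (-1, -9), (6, -10), (10, -10), (9, 3), (6, 8)
Count = 7

7


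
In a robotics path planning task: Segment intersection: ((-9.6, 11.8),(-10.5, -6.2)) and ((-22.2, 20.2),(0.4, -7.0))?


Cross products: d1=152.88, d2=-278.4, d3=-234.36, d4=196.92
d1*d2 < 0 and d3*d4 < 0? yes

Yes, they intersect


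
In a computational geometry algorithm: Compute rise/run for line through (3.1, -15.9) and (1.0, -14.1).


slope = (y2-y1)/(x2-x1) = ((-14.1)-(-15.9))/(1-3.1) = 1.8/(-2.1) = -0.8571

-0.8571


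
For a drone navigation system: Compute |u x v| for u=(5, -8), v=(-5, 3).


|u x v| = |5*3 - (-8)*(-5)|
= |15 - 40| = 25

25


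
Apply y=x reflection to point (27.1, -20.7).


Reflection over y=x: (x,y) -> (y,x)
(27.1, -20.7) -> (-20.7, 27.1)

(-20.7, 27.1)


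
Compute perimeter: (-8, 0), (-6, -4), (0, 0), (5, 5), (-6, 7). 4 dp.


Sides: (-8, 0)->(-6, -4): sqrt(20) = 4.472136, (-6, -4)->(0, 0): sqrt(52) = 7.211103, (0, 0)->(5, 5): sqrt(50) = 7.071068, (5, 5)->(-6, 7): sqrt(125) = 11.18034, (-6, 7)->(-8, 0): sqrt(53) = 7.28011
Sum = 37.214757
Perimeter = 37.2148

37.2148


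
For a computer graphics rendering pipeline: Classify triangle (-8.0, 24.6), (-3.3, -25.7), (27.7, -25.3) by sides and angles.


Side lengths squared: AB^2=2552.18, BC^2=961.16, CA^2=3764.5
Sorted: [961.16, 2552.18, 3764.5]
By sides: Scalene, By angles: Obtuse

Scalene, Obtuse


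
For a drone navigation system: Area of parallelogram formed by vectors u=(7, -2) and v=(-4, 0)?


|u x v| = |7*0 - (-2)*(-4)|
= |0 - 8| = 8

8


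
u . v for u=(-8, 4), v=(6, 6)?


u . v = u_x*v_x + u_y*v_y = (-8)*6 + 4*6
= (-48) + 24 = -24

-24


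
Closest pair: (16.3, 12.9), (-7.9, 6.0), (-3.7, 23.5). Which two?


d(P0,P1) = 25.1645, d(P0,P2) = 22.6354, d(P1,P2) = 17.9969
Closest: P1 and P2

Closest pair: (-7.9, 6.0) and (-3.7, 23.5), distance = 17.9969


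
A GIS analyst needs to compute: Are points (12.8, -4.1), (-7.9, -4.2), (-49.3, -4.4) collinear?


Cross product: ((-7.9)-12.8)*((-4.4)-(-4.1)) - ((-4.2)-(-4.1))*((-49.3)-12.8)
= 0

Yes, collinear


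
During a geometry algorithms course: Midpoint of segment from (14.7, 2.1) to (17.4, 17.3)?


M = ((14.7+17.4)/2, (2.1+17.3)/2)
= (16.05, 9.7)

(16.05, 9.7)


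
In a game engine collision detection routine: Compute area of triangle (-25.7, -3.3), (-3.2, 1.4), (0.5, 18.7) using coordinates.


Area = |x_A(y_B-y_C) + x_B(y_C-y_A) + x_C(y_A-y_B)|/2
= |444.61 + (-70.4) + (-2.35)|/2
= 371.86/2 = 185.93

185.93


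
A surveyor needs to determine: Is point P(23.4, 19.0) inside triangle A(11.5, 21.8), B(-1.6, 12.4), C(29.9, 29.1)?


Cross products: AB x AP = 148.54, BC x BP = -209.6, CA x CP = 138.39
All same sign? no

No, outside


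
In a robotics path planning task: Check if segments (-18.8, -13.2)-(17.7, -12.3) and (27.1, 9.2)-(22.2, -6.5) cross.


Cross products: d1=-610.87, d2=-42.23, d3=776.29, d4=207.65
d1*d2 < 0 and d3*d4 < 0? no

No, they don't intersect


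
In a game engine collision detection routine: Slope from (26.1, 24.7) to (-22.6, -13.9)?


slope = (y2-y1)/(x2-x1) = ((-13.9)-24.7)/((-22.6)-26.1) = (-38.6)/(-48.7) = 0.7926

0.7926


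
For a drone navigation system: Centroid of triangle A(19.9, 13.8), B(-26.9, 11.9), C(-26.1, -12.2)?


Centroid = ((x_A+x_B+x_C)/3, (y_A+y_B+y_C)/3)
= ((19.9+(-26.9)+(-26.1))/3, (13.8+11.9+(-12.2))/3)
= (-11.0333, 4.5)

(-11.0333, 4.5)


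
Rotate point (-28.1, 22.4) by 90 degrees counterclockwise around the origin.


90° CCW: (x,y) -> (-y, x)
(-28.1,22.4) -> (-22.4, -28.1)

(-22.4, -28.1)


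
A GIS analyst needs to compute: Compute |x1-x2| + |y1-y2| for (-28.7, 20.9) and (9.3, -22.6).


|(-28.7)-9.3| + |20.9-(-22.6)| = 38 + 43.5 = 81.5

81.5


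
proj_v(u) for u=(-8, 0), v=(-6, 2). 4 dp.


u.v = 48, |v| = sqrt(40) = 6.3246
Scalar projection = u.v / |v| = 48 / sqrt(40) = 7.5895

7.5895


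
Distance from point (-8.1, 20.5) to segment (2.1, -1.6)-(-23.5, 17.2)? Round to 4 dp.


Project P onto AB: t = 0.6707 (clamped to [0,1])
Closest point on segment: (-15.0699, 11.0091)
Distance: 11.7752

11.7752


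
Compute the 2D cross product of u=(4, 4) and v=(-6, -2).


u x v = u_x*v_y - u_y*v_x = 4*(-2) - 4*(-6)
= (-8) - (-24) = 16

16


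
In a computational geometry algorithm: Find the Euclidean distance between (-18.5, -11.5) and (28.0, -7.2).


dx=46.5, dy=4.3
d^2 = 46.5^2 + 4.3^2 = 2180.74
d = sqrt(2180.74) = 46.6984

46.6984


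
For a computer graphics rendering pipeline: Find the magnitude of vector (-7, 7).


|u| = sqrt((-7)^2 + 7^2) = sqrt(98) = 9.8995

9.8995


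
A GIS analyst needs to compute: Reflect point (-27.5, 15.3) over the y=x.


Reflection over y=x: (x,y) -> (y,x)
(-27.5, 15.3) -> (15.3, -27.5)

(15.3, -27.5)


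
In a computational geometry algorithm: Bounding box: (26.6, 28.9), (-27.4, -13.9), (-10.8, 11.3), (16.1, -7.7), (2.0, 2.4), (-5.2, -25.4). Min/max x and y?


x range: [-27.4, 26.6]
y range: [-25.4, 28.9]
Bounding box: (-27.4,-25.4) to (26.6,28.9)

(-27.4,-25.4) to (26.6,28.9)


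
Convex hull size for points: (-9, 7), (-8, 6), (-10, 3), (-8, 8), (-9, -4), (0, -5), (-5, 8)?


Convex hull vertices (CCW): (-10, 3), (-9, -4), (0, -5), (-5, 8), (-8, 8), (-9, 7)
Count = 6

6


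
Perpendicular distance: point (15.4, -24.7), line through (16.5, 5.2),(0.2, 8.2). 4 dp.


|cross product| = 490.67
|line direction| = sqrt(274.69) = 16.5738
Distance = 490.67/sqrt(274.69) = 29.6052

29.6052


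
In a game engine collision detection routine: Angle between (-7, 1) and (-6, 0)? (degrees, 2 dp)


u.v = 42, |u| = sqrt(50) = 7.0711, |v| = sqrt(36) = 6
cos(theta) = u.v/(|u||v|) = 42/sqrt(1800) = 0.989949
theta = acos(0.989949) = 8.13 degrees

8.13 degrees


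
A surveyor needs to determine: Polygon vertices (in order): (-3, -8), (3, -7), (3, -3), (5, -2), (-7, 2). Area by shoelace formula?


Shoelace sum: ((-3)*(-7) - 3*(-8)) + (3*(-3) - 3*(-7)) + (3*(-2) - 5*(-3)) + (5*2 - (-7)*(-2)) + ((-7)*(-8) - (-3)*2)
= 124
Area = |124|/2 = 62

62


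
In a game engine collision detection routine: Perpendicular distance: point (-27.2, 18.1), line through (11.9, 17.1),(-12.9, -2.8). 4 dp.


|cross product| = 802.89
|line direction| = sqrt(1011.05) = 31.797
Distance = 802.89/sqrt(1011.05) = 25.2505

25.2505


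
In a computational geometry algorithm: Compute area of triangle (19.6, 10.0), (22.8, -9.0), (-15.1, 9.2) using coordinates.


Area = |x_A(y_B-y_C) + x_B(y_C-y_A) + x_C(y_A-y_B)|/2
= |(-356.72) + (-18.24) + (-286.9)|/2
= 661.86/2 = 330.93

330.93


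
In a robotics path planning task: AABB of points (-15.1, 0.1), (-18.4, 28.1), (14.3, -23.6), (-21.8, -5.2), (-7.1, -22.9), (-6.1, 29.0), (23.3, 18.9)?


x range: [-21.8, 23.3]
y range: [-23.6, 29]
Bounding box: (-21.8,-23.6) to (23.3,29)

(-21.8,-23.6) to (23.3,29)


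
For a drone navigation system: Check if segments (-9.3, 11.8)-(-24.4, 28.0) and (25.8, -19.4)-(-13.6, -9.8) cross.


Cross products: d1=-892.32, d2=-1385.64, d3=-97.5, d4=395.82
d1*d2 < 0 and d3*d4 < 0? no

No, they don't intersect


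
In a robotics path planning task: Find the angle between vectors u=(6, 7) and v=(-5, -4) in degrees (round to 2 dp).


u.v = -58, |u| = sqrt(85) = 9.2195, |v| = sqrt(41) = 6.4031
cos(theta) = u.v/(|u||v|) = -58/sqrt(3485) = -0.982487
theta = acos(-0.982487) = 169.26 degrees

169.26 degrees


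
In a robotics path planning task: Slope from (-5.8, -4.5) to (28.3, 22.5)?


slope = (y2-y1)/(x2-x1) = (22.5-(-4.5))/(28.3-(-5.8)) = 27/34.1 = 0.7918

0.7918


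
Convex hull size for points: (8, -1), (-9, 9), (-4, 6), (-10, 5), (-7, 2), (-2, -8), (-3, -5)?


Convex hull vertices (CCW): (-10, 5), (-2, -8), (8, -1), (-9, 9)
Count = 4

4


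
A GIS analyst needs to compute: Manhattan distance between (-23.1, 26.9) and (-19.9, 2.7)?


|(-23.1)-(-19.9)| + |26.9-2.7| = 3.2 + 24.2 = 27.4

27.4


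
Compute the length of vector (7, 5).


|u| = sqrt(7^2 + 5^2) = sqrt(74) = 8.6023

8.6023


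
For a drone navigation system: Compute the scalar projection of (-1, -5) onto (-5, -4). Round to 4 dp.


u.v = 25, |v| = sqrt(41) = 6.4031
Scalar projection = u.v / |v| = 25 / sqrt(41) = 3.9043

3.9043


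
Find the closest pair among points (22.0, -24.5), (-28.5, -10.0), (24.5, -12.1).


d(P0,P1) = 52.5405, d(P0,P2) = 12.6495, d(P1,P2) = 53.0416
Closest: P0 and P2

Closest pair: (22.0, -24.5) and (24.5, -12.1), distance = 12.6495


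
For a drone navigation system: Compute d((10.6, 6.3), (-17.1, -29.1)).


dx=-27.7, dy=-35.4
d^2 = (-27.7)^2 + (-35.4)^2 = 2020.45
d = sqrt(2020.45) = 44.9494

44.9494


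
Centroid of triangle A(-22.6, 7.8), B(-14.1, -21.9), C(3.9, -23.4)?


Centroid = ((x_A+x_B+x_C)/3, (y_A+y_B+y_C)/3)
= (((-22.6)+(-14.1)+3.9)/3, (7.8+(-21.9)+(-23.4))/3)
= (-10.9333, -12.5)

(-10.9333, -12.5)


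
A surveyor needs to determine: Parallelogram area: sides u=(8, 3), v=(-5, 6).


|u x v| = |8*6 - 3*(-5)|
= |48 - (-15)| = 63

63


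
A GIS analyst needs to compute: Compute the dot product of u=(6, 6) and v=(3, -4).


u . v = u_x*v_x + u_y*v_y = 6*3 + 6*(-4)
= 18 + (-24) = -6

-6


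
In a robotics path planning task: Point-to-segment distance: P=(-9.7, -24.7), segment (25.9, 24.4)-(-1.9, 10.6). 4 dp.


Project P onto AB: t = 1 (clamped to [0,1])
Closest point on segment: (-1.9, 10.6)
Distance: 36.1515

36.1515


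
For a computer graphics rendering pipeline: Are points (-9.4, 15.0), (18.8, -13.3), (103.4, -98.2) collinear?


Cross product: (18.8-(-9.4))*((-98.2)-15) - ((-13.3)-15)*(103.4-(-9.4))
= 0

Yes, collinear


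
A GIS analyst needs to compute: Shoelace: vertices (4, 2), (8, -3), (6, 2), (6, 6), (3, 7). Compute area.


Shoelace sum: (4*(-3) - 8*2) + (8*2 - 6*(-3)) + (6*6 - 6*2) + (6*7 - 3*6) + (3*2 - 4*7)
= 32
Area = |32|/2 = 16

16


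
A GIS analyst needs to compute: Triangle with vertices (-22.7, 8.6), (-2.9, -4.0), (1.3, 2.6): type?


Side lengths squared: AB^2=550.8, BC^2=61.2, CA^2=612
Sorted: [61.2, 550.8, 612]
By sides: Scalene, By angles: Right

Scalene, Right


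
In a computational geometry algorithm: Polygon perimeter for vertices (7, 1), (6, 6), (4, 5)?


Sides: (7, 1)->(6, 6): sqrt(26) = 5.09902, (6, 6)->(4, 5): sqrt(5) = 2.236068, (4, 5)->(7, 1): sqrt(25) = 5
Sum = 12.335088
Perimeter = 12.3351

12.3351


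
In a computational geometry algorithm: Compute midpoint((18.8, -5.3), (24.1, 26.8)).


M = ((18.8+24.1)/2, ((-5.3)+26.8)/2)
= (21.45, 10.75)

(21.45, 10.75)


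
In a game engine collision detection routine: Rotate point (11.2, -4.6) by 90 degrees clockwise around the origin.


90° CW: (x,y) -> (y, -x)
(11.2,-4.6) -> (-4.6, -11.2)

(-4.6, -11.2)


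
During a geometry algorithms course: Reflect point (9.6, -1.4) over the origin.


Reflection over origin: (x,y) -> (-x,-y)
(9.6, -1.4) -> (-9.6, 1.4)

(-9.6, 1.4)


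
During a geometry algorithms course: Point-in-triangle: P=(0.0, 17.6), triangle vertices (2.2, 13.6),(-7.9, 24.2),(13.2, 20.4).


Cross products: AB x AP = -17.08, BC x BP = -109.24, CA x CP = -58.96
All same sign? yes

Yes, inside


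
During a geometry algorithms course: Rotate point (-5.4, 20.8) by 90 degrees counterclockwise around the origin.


90° CCW: (x,y) -> (-y, x)
(-5.4,20.8) -> (-20.8, -5.4)

(-20.8, -5.4)


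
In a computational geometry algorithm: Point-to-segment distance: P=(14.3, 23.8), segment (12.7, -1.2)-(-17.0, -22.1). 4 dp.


Project P onto AB: t = 0 (clamped to [0,1])
Closest point on segment: (12.7, -1.2)
Distance: 25.0511

25.0511


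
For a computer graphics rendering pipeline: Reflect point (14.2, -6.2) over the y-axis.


Reflection over y-axis: (x,y) -> (-x,y)
(14.2, -6.2) -> (-14.2, -6.2)

(-14.2, -6.2)


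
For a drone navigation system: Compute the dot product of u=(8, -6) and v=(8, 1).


u . v = u_x*v_x + u_y*v_y = 8*8 + (-6)*1
= 64 + (-6) = 58

58


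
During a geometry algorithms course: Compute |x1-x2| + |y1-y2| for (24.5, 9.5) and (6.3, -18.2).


|24.5-6.3| + |9.5-(-18.2)| = 18.2 + 27.7 = 45.9

45.9


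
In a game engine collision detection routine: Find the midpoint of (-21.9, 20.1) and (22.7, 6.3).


M = (((-21.9)+22.7)/2, (20.1+6.3)/2)
= (0.4, 13.2)

(0.4, 13.2)


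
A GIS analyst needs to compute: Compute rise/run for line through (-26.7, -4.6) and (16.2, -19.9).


slope = (y2-y1)/(x2-x1) = ((-19.9)-(-4.6))/(16.2-(-26.7)) = (-15.3)/42.9 = -0.3566

-0.3566


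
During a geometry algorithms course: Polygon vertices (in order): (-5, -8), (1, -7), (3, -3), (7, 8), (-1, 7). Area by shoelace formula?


Shoelace sum: ((-5)*(-7) - 1*(-8)) + (1*(-3) - 3*(-7)) + (3*8 - 7*(-3)) + (7*7 - (-1)*8) + ((-1)*(-8) - (-5)*7)
= 206
Area = |206|/2 = 103

103


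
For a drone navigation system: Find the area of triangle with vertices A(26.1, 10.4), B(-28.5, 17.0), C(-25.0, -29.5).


Area = |x_A(y_B-y_C) + x_B(y_C-y_A) + x_C(y_A-y_B)|/2
= |1213.65 + 1137.15 + 165|/2
= 2515.8/2 = 1257.9

1257.9


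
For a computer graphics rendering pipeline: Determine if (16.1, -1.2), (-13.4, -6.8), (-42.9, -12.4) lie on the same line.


Cross product: ((-13.4)-16.1)*((-12.4)-(-1.2)) - ((-6.8)-(-1.2))*((-42.9)-16.1)
= 0

Yes, collinear


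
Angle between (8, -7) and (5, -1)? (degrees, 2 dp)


u.v = 47, |u| = sqrt(113) = 10.6301, |v| = sqrt(26) = 5.099
cos(theta) = u.v/(|u||v|) = 47/sqrt(2938) = 0.867106
theta = acos(0.867106) = 29.88 degrees

29.88 degrees


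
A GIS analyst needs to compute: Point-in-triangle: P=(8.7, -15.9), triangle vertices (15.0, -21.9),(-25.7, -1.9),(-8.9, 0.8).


Cross products: AB x AP = -118.2, BC x BP = -328.08, CA x CP = 0.39
All same sign? no

No, outside


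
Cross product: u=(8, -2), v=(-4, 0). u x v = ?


u x v = u_x*v_y - u_y*v_x = 8*0 - (-2)*(-4)
= 0 - 8 = -8

-8


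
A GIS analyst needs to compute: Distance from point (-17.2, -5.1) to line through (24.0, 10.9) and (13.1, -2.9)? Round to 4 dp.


|cross product| = 394.16
|line direction| = sqrt(309.25) = 17.5855
Distance = 394.16/sqrt(309.25) = 22.4139

22.4139


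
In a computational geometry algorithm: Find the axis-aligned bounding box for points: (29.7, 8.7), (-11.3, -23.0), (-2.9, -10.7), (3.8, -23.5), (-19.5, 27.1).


x range: [-19.5, 29.7]
y range: [-23.5, 27.1]
Bounding box: (-19.5,-23.5) to (29.7,27.1)

(-19.5,-23.5) to (29.7,27.1)


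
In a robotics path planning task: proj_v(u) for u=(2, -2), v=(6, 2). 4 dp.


u.v = 8, |v| = sqrt(40) = 6.3246
Scalar projection = u.v / |v| = 8 / sqrt(40) = 1.2649

1.2649


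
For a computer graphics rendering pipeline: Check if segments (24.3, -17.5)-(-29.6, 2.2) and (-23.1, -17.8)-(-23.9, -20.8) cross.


Cross products: d1=141.96, d2=-35.5, d3=949.95, d4=1127.41
d1*d2 < 0 and d3*d4 < 0? no

No, they don't intersect


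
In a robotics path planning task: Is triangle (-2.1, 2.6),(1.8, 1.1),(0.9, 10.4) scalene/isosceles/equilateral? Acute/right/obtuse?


Side lengths squared: AB^2=17.46, BC^2=87.3, CA^2=69.84
Sorted: [17.46, 69.84, 87.3]
By sides: Scalene, By angles: Right

Scalene, Right


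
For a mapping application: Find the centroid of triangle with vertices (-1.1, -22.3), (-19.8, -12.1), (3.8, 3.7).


Centroid = ((x_A+x_B+x_C)/3, (y_A+y_B+y_C)/3)
= (((-1.1)+(-19.8)+3.8)/3, ((-22.3)+(-12.1)+3.7)/3)
= (-5.7, -10.2333)

(-5.7, -10.2333)


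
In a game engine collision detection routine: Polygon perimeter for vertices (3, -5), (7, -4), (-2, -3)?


Sides: (3, -5)->(7, -4): sqrt(17) = 4.123106, (7, -4)->(-2, -3): sqrt(82) = 9.055385, (-2, -3)->(3, -5): sqrt(29) = 5.385165
Sum = 18.563656
Perimeter = 18.5637

18.5637


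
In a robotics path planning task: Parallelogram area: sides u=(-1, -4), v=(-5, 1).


|u x v| = |(-1)*1 - (-4)*(-5)|
= |(-1) - 20| = 21

21


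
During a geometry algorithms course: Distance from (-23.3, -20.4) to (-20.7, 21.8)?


dx=2.6, dy=42.2
d^2 = 2.6^2 + 42.2^2 = 1787.6
d = sqrt(1787.6) = 42.28

42.28


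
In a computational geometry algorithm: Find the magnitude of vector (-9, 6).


|u| = sqrt((-9)^2 + 6^2) = sqrt(117) = 10.8167

10.8167


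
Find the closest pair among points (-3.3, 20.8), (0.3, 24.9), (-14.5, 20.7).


d(P0,P1) = 5.4562, d(P0,P2) = 11.2004, d(P1,P2) = 15.3844
Closest: P0 and P1

Closest pair: (-3.3, 20.8) and (0.3, 24.9), distance = 5.4562


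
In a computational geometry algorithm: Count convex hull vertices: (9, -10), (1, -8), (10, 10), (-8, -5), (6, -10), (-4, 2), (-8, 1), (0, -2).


Convex hull vertices (CCW): (-8, -5), (6, -10), (9, -10), (10, 10), (-8, 1)
Count = 5

5


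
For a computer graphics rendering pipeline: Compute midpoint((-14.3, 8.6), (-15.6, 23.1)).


M = (((-14.3)+(-15.6))/2, (8.6+23.1)/2)
= (-14.95, 15.85)

(-14.95, 15.85)


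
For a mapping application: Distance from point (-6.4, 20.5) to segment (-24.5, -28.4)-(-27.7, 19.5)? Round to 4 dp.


Project P onto AB: t = 0.9912 (clamped to [0,1])
Closest point on segment: (-27.6719, 19.0789)
Distance: 21.3193

21.3193


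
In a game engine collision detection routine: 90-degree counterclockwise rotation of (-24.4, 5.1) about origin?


90° CCW: (x,y) -> (-y, x)
(-24.4,5.1) -> (-5.1, -24.4)

(-5.1, -24.4)


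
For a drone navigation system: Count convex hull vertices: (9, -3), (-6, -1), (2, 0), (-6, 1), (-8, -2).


Convex hull vertices (CCW): (-8, -2), (9, -3), (2, 0), (-6, 1)
Count = 4

4


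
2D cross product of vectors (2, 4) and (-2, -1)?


u x v = u_x*v_y - u_y*v_x = 2*(-1) - 4*(-2)
= (-2) - (-8) = 6

6


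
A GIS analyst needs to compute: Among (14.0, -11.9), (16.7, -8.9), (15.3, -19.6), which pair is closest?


d(P0,P1) = 4.0361, d(P0,P2) = 7.809, d(P1,P2) = 10.7912
Closest: P0 and P1

Closest pair: (14.0, -11.9) and (16.7, -8.9), distance = 4.0361


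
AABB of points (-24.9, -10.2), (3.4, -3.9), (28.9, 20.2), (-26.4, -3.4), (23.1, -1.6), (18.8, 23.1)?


x range: [-26.4, 28.9]
y range: [-10.2, 23.1]
Bounding box: (-26.4,-10.2) to (28.9,23.1)

(-26.4,-10.2) to (28.9,23.1)


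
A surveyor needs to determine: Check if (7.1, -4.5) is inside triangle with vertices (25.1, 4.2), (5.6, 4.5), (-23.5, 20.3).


Cross products: AB x AP = 175.05, BC x BP = 238.2, CA x CP = -712.62
All same sign? no

No, outside


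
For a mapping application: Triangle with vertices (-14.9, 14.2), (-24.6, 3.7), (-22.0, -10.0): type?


Side lengths squared: AB^2=204.34, BC^2=194.45, CA^2=636.05
Sorted: [194.45, 204.34, 636.05]
By sides: Scalene, By angles: Obtuse

Scalene, Obtuse


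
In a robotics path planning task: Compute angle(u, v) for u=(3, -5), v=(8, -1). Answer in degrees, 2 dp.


u.v = 29, |u| = sqrt(34) = 5.831, |v| = sqrt(65) = 8.0623
cos(theta) = u.v/(|u||v|) = 29/sqrt(2210) = 0.616882
theta = acos(0.616882) = 51.91 degrees

51.91 degrees


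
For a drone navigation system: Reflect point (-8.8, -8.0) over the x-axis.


Reflection over x-axis: (x,y) -> (x,-y)
(-8.8, -8) -> (-8.8, 8)

(-8.8, 8)


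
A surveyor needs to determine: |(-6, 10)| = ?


|u| = sqrt((-6)^2 + 10^2) = sqrt(136) = 11.6619

11.6619


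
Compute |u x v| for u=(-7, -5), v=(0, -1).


|u x v| = |(-7)*(-1) - (-5)*0|
= |7 - 0| = 7

7


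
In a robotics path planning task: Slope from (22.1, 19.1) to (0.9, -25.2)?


slope = (y2-y1)/(x2-x1) = ((-25.2)-19.1)/(0.9-22.1) = (-44.3)/(-21.2) = 2.0896

2.0896


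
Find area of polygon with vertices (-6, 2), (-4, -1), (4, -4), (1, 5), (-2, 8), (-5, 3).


Shoelace sum: ((-6)*(-1) - (-4)*2) + ((-4)*(-4) - 4*(-1)) + (4*5 - 1*(-4)) + (1*8 - (-2)*5) + ((-2)*3 - (-5)*8) + ((-5)*2 - (-6)*3)
= 118
Area = |118|/2 = 59

59


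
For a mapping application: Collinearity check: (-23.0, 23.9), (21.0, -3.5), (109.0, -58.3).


Cross product: (21-(-23))*((-58.3)-23.9) - ((-3.5)-23.9)*(109-(-23))
= 0

Yes, collinear


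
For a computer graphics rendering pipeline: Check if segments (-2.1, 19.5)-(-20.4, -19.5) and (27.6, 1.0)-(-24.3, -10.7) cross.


Cross products: d1=-1307.64, d2=502.35, d3=1496.85, d4=-313.14
d1*d2 < 0 and d3*d4 < 0? yes

Yes, they intersect


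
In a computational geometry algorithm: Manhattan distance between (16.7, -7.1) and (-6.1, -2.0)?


|16.7-(-6.1)| + |(-7.1)-(-2)| = 22.8 + 5.1 = 27.9

27.9


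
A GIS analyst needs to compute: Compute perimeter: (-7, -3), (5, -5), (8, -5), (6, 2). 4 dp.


Sides: (-7, -3)->(5, -5): sqrt(148) = 12.165525, (5, -5)->(8, -5): sqrt(9) = 3, (8, -5)->(6, 2): sqrt(53) = 7.28011, (6, 2)->(-7, -3): sqrt(194) = 13.928388
Sum = 36.374023
Perimeter = 36.374

36.374


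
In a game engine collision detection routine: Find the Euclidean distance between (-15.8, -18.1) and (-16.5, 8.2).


dx=-0.7, dy=26.3
d^2 = (-0.7)^2 + 26.3^2 = 692.18
d = sqrt(692.18) = 26.3093

26.3093


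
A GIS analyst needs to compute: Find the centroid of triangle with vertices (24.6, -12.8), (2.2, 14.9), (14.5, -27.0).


Centroid = ((x_A+x_B+x_C)/3, (y_A+y_B+y_C)/3)
= ((24.6+2.2+14.5)/3, ((-12.8)+14.9+(-27))/3)
= (13.7667, -8.3)

(13.7667, -8.3)


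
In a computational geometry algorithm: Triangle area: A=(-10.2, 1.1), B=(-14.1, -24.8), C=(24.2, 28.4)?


Area = |x_A(y_B-y_C) + x_B(y_C-y_A) + x_C(y_A-y_B)|/2
= |542.64 + (-384.93) + 626.78|/2
= 784.49/2 = 392.245

392.245


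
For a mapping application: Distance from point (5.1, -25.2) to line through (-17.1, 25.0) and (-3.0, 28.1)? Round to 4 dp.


|cross product| = 776.64
|line direction| = sqrt(208.42) = 14.4368
Distance = 776.64/sqrt(208.42) = 53.796

53.796


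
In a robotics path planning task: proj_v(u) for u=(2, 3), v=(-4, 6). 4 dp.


u.v = 10, |v| = sqrt(52) = 7.2111
Scalar projection = u.v / |v| = 10 / sqrt(52) = 1.3868

1.3868


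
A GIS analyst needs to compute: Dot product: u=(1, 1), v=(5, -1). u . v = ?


u . v = u_x*v_x + u_y*v_y = 1*5 + 1*(-1)
= 5 + (-1) = 4

4


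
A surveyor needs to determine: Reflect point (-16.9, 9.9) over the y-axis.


Reflection over y-axis: (x,y) -> (-x,y)
(-16.9, 9.9) -> (16.9, 9.9)

(16.9, 9.9)


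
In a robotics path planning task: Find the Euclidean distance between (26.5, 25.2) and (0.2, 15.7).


dx=-26.3, dy=-9.5
d^2 = (-26.3)^2 + (-9.5)^2 = 781.94
d = sqrt(781.94) = 27.9632

27.9632


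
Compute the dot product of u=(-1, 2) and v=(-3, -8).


u . v = u_x*v_x + u_y*v_y = (-1)*(-3) + 2*(-8)
= 3 + (-16) = -13

-13
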